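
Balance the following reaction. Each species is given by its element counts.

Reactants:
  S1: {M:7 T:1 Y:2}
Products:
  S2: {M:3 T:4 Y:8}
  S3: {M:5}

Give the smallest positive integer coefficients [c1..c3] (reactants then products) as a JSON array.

M: 4·7 = 28 | 1·3+5·5 = 28
T: 4·1 = 4 | 1·4+5·0 = 4
Y: 4·2 = 8 | 1·8+5·0 = 8
gcd(4,1,5) = 1

Coefficients: [4, 1, 5]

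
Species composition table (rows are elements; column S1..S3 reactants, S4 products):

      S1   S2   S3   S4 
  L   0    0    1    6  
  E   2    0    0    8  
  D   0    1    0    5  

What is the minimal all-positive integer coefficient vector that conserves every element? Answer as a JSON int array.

L: 4·0+5·0+6·1 = 6 | 1·6 = 6
E: 4·2+5·0+6·0 = 8 | 1·8 = 8
D: 4·0+5·1+6·0 = 5 | 1·5 = 5
gcd(4,5,6,1) = 1

Coefficients: [4, 5, 6, 1]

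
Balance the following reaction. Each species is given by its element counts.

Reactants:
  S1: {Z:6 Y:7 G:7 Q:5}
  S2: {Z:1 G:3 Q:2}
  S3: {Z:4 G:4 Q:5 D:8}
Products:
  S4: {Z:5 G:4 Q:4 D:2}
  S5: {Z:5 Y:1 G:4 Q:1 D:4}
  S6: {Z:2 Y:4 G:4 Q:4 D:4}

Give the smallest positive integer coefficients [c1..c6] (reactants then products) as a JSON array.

Z: 3·6+1·1+4·4 = 35 | 4·5+1·5+5·2 = 35
Y: 3·7+1·0+4·0 = 21 | 4·0+1·1+5·4 = 21
G: 3·7+1·3+4·4 = 40 | 4·4+1·4+5·4 = 40
Q: 3·5+1·2+4·5 = 37 | 4·4+1·1+5·4 = 37
D: 3·0+1·0+4·8 = 32 | 4·2+1·4+5·4 = 32
gcd(3,1,4,4,1,5) = 1

Coefficients: [3, 1, 4, 4, 1, 5]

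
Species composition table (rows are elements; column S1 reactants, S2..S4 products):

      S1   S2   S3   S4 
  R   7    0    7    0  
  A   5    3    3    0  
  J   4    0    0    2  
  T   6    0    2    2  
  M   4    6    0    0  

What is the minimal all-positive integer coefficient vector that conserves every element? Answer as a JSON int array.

R: 3·7 = 21 | 2·0+3·7+6·0 = 21
A: 3·5 = 15 | 2·3+3·3+6·0 = 15
J: 3·4 = 12 | 2·0+3·0+6·2 = 12
T: 3·6 = 18 | 2·0+3·2+6·2 = 18
M: 3·4 = 12 | 2·6+3·0+6·0 = 12
gcd(3,2,3,6) = 1

Coefficients: [3, 2, 3, 6]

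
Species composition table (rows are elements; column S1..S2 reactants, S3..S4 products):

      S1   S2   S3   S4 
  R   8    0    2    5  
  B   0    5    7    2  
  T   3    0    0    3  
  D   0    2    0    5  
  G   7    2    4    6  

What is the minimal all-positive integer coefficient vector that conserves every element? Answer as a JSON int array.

Coefficients: [2, 5, 3, 2]

R: 2·8+5·0 = 16 | 3·2+2·5 = 16
B: 2·0+5·5 = 25 | 3·7+2·2 = 25
T: 2·3+5·0 = 6 | 3·0+2·3 = 6
D: 2·0+5·2 = 10 | 3·0+2·5 = 10
G: 2·7+5·2 = 24 | 3·4+2·6 = 24
gcd(2,5,3,2) = 1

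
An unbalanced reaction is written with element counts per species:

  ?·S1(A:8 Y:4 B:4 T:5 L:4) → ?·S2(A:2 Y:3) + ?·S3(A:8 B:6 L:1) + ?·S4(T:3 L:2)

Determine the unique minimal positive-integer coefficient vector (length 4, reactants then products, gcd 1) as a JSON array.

A: 3·8 = 24 | 4·2+2·8+5·0 = 24
Y: 3·4 = 12 | 4·3+2·0+5·0 = 12
B: 3·4 = 12 | 4·0+2·6+5·0 = 12
T: 3·5 = 15 | 4·0+2·0+5·3 = 15
L: 3·4 = 12 | 4·0+2·1+5·2 = 12
gcd(3,4,2,5) = 1

Coefficients: [3, 4, 2, 5]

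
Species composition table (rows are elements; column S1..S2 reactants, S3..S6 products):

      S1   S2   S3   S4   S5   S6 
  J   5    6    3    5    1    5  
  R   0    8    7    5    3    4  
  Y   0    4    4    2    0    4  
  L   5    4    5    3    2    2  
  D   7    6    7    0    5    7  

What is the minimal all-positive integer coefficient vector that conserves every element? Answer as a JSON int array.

J: 1·5+6·6 = 41 | 1·3+4·5+3·1+3·5 = 41
R: 1·0+6·8 = 48 | 1·7+4·5+3·3+3·4 = 48
Y: 1·0+6·4 = 24 | 1·4+4·2+3·0+3·4 = 24
L: 1·5+6·4 = 29 | 1·5+4·3+3·2+3·2 = 29
D: 1·7+6·6 = 43 | 1·7+4·0+3·5+3·7 = 43
gcd(1,6,1,4,3,3) = 1

Coefficients: [1, 6, 1, 4, 3, 3]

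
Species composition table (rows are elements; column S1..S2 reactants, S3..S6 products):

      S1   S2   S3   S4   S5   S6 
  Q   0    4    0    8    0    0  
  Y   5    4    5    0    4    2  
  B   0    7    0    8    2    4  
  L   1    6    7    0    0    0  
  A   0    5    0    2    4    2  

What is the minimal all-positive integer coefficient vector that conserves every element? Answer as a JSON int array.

Q: 6·0+6·4 = 24 | 6·0+3·8+5·0+2·0 = 24
Y: 6·5+6·4 = 54 | 6·5+3·0+5·4+2·2 = 54
B: 6·0+6·7 = 42 | 6·0+3·8+5·2+2·4 = 42
L: 6·1+6·6 = 42 | 6·7+3·0+5·0+2·0 = 42
A: 6·0+6·5 = 30 | 6·0+3·2+5·4+2·2 = 30
gcd(6,6,6,3,5,2) = 1

Coefficients: [6, 6, 6, 3, 5, 2]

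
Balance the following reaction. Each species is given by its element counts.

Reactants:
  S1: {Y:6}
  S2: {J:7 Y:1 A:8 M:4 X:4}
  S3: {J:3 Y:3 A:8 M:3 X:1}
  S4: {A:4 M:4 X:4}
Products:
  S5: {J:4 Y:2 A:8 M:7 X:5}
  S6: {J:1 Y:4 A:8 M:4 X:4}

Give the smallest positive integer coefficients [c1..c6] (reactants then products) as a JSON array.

J: 2·0+1·7+3·3+6·0 = 16 | 3·4+4·1 = 16
Y: 2·6+1·1+3·3+6·0 = 22 | 3·2+4·4 = 22
A: 2·0+1·8+3·8+6·4 = 56 | 3·8+4·8 = 56
M: 2·0+1·4+3·3+6·4 = 37 | 3·7+4·4 = 37
X: 2·0+1·4+3·1+6·4 = 31 | 3·5+4·4 = 31
gcd(2,1,3,6,3,4) = 1

Coefficients: [2, 1, 3, 6, 3, 4]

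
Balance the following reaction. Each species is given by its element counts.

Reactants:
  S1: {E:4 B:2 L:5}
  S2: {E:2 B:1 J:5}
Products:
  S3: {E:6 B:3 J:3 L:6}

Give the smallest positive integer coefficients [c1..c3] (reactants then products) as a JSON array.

E: 6·4+3·2 = 30 | 5·6 = 30
B: 6·2+3·1 = 15 | 5·3 = 15
J: 6·0+3·5 = 15 | 5·3 = 15
L: 6·5+3·0 = 30 | 5·6 = 30
gcd(6,3,5) = 1

Coefficients: [6, 3, 5]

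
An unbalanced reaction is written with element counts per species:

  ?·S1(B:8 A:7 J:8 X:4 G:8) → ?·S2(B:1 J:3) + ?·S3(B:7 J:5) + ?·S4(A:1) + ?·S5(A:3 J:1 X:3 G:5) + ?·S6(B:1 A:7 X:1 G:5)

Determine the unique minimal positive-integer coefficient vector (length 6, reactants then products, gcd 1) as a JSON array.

B: 5·8 = 40 | 3·1+5·7+3·0+6·0+2·1 = 40
A: 5·7 = 35 | 3·0+5·0+3·1+6·3+2·7 = 35
J: 5·8 = 40 | 3·3+5·5+3·0+6·1+2·0 = 40
X: 5·4 = 20 | 3·0+5·0+3·0+6·3+2·1 = 20
G: 5·8 = 40 | 3·0+5·0+3·0+6·5+2·5 = 40
gcd(5,3,5,3,6,2) = 1

Coefficients: [5, 3, 5, 3, 6, 2]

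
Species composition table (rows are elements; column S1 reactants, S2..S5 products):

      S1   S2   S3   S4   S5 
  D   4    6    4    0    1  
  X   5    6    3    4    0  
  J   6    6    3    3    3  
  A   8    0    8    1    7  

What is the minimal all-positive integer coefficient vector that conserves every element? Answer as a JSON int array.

Coefficients: [4, 1, 2, 2, 2]

D: 4·4 = 16 | 1·6+2·4+2·0+2·1 = 16
X: 4·5 = 20 | 1·6+2·3+2·4+2·0 = 20
J: 4·6 = 24 | 1·6+2·3+2·3+2·3 = 24
A: 4·8 = 32 | 1·0+2·8+2·1+2·7 = 32
gcd(4,1,2,2,2) = 1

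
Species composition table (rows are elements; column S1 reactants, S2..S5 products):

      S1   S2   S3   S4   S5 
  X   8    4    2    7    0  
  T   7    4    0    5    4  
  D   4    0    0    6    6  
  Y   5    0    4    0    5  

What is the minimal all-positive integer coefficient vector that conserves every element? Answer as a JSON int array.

X: 6·8 = 48 | 6·4+5·2+2·7+2·0 = 48
T: 6·7 = 42 | 6·4+5·0+2·5+2·4 = 42
D: 6·4 = 24 | 6·0+5·0+2·6+2·6 = 24
Y: 6·5 = 30 | 6·0+5·4+2·0+2·5 = 30
gcd(6,6,5,2,2) = 1

Coefficients: [6, 6, 5, 2, 2]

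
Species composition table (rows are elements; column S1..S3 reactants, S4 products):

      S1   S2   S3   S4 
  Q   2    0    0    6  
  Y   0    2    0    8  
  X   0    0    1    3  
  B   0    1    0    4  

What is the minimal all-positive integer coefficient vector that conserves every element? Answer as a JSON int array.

Coefficients: [3, 4, 3, 1]

Q: 3·2+4·0+3·0 = 6 | 1·6 = 6
Y: 3·0+4·2+3·0 = 8 | 1·8 = 8
X: 3·0+4·0+3·1 = 3 | 1·3 = 3
B: 3·0+4·1+3·0 = 4 | 1·4 = 4
gcd(3,4,3,1) = 1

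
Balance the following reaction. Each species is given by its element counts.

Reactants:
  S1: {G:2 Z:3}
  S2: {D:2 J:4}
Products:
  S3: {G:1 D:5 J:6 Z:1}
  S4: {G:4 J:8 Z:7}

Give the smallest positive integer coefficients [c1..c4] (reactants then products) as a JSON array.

Coefficients: [3, 5, 2, 1]

G: 3·2+5·0 = 6 | 2·1+1·4 = 6
D: 3·0+5·2 = 10 | 2·5+1·0 = 10
J: 3·0+5·4 = 20 | 2·6+1·8 = 20
Z: 3·3+5·0 = 9 | 2·1+1·7 = 9
gcd(3,5,2,1) = 1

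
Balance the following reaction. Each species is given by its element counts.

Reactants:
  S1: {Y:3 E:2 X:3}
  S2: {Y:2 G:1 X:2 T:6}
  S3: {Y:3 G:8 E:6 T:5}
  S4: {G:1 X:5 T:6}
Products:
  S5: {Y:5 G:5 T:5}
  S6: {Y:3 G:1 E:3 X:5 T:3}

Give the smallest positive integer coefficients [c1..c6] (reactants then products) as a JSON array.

Y: 6·3+1·2+1·3+2·0 = 23 | 1·5+6·3 = 23
G: 6·0+1·1+1·8+2·1 = 11 | 1·5+6·1 = 11
E: 6·2+1·0+1·6+2·0 = 18 | 1·0+6·3 = 18
X: 6·3+1·2+1·0+2·5 = 30 | 1·0+6·5 = 30
T: 6·0+1·6+1·5+2·6 = 23 | 1·5+6·3 = 23
gcd(6,1,1,2,1,6) = 1

Coefficients: [6, 1, 1, 2, 1, 6]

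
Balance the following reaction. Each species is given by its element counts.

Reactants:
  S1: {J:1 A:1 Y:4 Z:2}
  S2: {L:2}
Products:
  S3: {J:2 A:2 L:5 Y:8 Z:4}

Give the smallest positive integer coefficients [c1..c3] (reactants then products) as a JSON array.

Coefficients: [4, 5, 2]

J: 4·1+5·0 = 4 | 2·2 = 4
A: 4·1+5·0 = 4 | 2·2 = 4
L: 4·0+5·2 = 10 | 2·5 = 10
Y: 4·4+5·0 = 16 | 2·8 = 16
Z: 4·2+5·0 = 8 | 2·4 = 8
gcd(4,5,2) = 1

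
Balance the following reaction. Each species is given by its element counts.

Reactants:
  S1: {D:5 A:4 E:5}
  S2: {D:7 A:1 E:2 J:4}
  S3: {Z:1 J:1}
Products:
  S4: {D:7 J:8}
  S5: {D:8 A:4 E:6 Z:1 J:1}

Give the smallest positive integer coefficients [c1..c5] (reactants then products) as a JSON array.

D: 2·5+4·7+3·0 = 38 | 2·7+3·8 = 38
A: 2·4+4·1+3·0 = 12 | 2·0+3·4 = 12
E: 2·5+4·2+3·0 = 18 | 2·0+3·6 = 18
Z: 2·0+4·0+3·1 = 3 | 2·0+3·1 = 3
J: 2·0+4·4+3·1 = 19 | 2·8+3·1 = 19
gcd(2,4,3,2,3) = 1

Coefficients: [2, 4, 3, 2, 3]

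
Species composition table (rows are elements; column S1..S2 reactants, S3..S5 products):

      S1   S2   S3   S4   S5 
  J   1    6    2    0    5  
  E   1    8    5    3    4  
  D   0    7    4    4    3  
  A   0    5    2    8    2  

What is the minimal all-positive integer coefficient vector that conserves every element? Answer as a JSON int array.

J: 4·1+6·6 = 40 | 5·2+1·0+6·5 = 40
E: 4·1+6·8 = 52 | 5·5+1·3+6·4 = 52
D: 4·0+6·7 = 42 | 5·4+1·4+6·3 = 42
A: 4·0+6·5 = 30 | 5·2+1·8+6·2 = 30
gcd(4,6,5,1,6) = 1

Coefficients: [4, 6, 5, 1, 6]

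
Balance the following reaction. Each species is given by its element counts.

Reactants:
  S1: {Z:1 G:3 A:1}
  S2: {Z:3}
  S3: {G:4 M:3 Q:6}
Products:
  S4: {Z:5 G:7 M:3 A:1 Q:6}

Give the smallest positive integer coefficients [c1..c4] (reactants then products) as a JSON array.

Coefficients: [3, 4, 3, 3]

Z: 3·1+4·3+3·0 = 15 | 3·5 = 15
G: 3·3+4·0+3·4 = 21 | 3·7 = 21
M: 3·0+4·0+3·3 = 9 | 3·3 = 9
A: 3·1+4·0+3·0 = 3 | 3·1 = 3
Q: 3·0+4·0+3·6 = 18 | 3·6 = 18
gcd(3,4,3,3) = 1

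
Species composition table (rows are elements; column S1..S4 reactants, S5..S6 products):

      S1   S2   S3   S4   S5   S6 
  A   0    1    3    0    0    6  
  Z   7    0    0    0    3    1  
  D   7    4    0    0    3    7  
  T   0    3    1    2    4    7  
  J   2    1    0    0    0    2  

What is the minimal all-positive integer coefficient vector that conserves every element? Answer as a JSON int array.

Coefficients: [1, 6, 6, 4, 1, 4]

A: 1·0+6·1+6·3+4·0 = 24 | 1·0+4·6 = 24
Z: 1·7+6·0+6·0+4·0 = 7 | 1·3+4·1 = 7
D: 1·7+6·4+6·0+4·0 = 31 | 1·3+4·7 = 31
T: 1·0+6·3+6·1+4·2 = 32 | 1·4+4·7 = 32
J: 1·2+6·1+6·0+4·0 = 8 | 1·0+4·2 = 8
gcd(1,6,6,4,1,4) = 1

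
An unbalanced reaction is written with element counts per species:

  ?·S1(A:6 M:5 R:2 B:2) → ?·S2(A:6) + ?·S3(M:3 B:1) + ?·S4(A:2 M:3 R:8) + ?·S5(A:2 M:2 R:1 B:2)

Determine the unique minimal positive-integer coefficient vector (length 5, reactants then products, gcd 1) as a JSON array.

Coefficients: [5, 4, 6, 1, 2]

A: 5·6 = 30 | 4·6+6·0+1·2+2·2 = 30
M: 5·5 = 25 | 4·0+6·3+1·3+2·2 = 25
R: 5·2 = 10 | 4·0+6·0+1·8+2·1 = 10
B: 5·2 = 10 | 4·0+6·1+1·0+2·2 = 10
gcd(5,4,6,1,2) = 1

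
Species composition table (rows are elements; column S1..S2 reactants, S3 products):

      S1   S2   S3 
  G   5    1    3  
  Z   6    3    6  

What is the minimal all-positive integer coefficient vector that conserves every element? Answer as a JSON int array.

Coefficients: [1, 4, 3]

G: 1·5+4·1 = 9 | 3·3 = 9
Z: 1·6+4·3 = 18 | 3·6 = 18
gcd(1,4,3) = 1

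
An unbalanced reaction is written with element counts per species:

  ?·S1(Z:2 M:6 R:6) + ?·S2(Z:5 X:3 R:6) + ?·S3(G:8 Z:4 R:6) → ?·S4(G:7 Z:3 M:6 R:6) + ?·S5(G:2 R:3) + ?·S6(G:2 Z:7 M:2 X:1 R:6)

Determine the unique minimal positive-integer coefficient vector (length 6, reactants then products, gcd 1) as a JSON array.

Coefficients: [3, 1, 4, 2, 6, 3]

G: 3·0+1·0+4·8 = 32 | 2·7+6·2+3·2 = 32
Z: 3·2+1·5+4·4 = 27 | 2·3+6·0+3·7 = 27
M: 3·6+1·0+4·0 = 18 | 2·6+6·0+3·2 = 18
X: 3·0+1·3+4·0 = 3 | 2·0+6·0+3·1 = 3
R: 3·6+1·6+4·6 = 48 | 2·6+6·3+3·6 = 48
gcd(3,1,4,2,6,3) = 1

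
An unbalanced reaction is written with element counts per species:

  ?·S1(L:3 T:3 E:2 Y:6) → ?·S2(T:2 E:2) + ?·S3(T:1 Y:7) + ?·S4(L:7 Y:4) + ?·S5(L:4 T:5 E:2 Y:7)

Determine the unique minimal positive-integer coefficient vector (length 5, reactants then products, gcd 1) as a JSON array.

Coefficients: [6, 5, 3, 2, 1]

L: 6·3 = 18 | 5·0+3·0+2·7+1·4 = 18
T: 6·3 = 18 | 5·2+3·1+2·0+1·5 = 18
E: 6·2 = 12 | 5·2+3·0+2·0+1·2 = 12
Y: 6·6 = 36 | 5·0+3·7+2·4+1·7 = 36
gcd(6,5,3,2,1) = 1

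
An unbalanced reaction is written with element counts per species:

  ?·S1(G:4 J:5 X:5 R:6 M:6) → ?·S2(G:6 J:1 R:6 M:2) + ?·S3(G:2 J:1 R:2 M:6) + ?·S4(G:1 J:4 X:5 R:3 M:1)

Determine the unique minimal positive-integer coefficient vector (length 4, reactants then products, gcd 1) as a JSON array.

G: 4·4 = 16 | 1·6+3·2+4·1 = 16
J: 4·5 = 20 | 1·1+3·1+4·4 = 20
X: 4·5 = 20 | 1·0+3·0+4·5 = 20
R: 4·6 = 24 | 1·6+3·2+4·3 = 24
M: 4·6 = 24 | 1·2+3·6+4·1 = 24
gcd(4,1,3,4) = 1

Coefficients: [4, 1, 3, 4]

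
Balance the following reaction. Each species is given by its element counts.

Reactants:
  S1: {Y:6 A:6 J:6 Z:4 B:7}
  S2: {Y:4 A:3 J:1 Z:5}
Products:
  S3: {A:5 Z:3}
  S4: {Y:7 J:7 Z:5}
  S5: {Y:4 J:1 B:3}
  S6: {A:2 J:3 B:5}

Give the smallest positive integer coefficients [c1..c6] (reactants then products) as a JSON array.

Coefficients: [5, 1, 5, 2, 5, 4]

Y: 5·6+1·4 = 34 | 5·0+2·7+5·4+4·0 = 34
A: 5·6+1·3 = 33 | 5·5+2·0+5·0+4·2 = 33
J: 5·6+1·1 = 31 | 5·0+2·7+5·1+4·3 = 31
Z: 5·4+1·5 = 25 | 5·3+2·5+5·0+4·0 = 25
B: 5·7+1·0 = 35 | 5·0+2·0+5·3+4·5 = 35
gcd(5,1,5,2,5,4) = 1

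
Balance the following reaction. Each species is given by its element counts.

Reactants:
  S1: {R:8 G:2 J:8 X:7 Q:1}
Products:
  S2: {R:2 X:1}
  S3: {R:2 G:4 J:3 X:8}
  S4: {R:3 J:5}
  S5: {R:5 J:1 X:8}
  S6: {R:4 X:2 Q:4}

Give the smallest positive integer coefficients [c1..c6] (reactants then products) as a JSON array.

Coefficients: [4, 2, 2, 5, 1, 1]

R: 4·8 = 32 | 2·2+2·2+5·3+1·5+1·4 = 32
G: 4·2 = 8 | 2·0+2·4+5·0+1·0+1·0 = 8
J: 4·8 = 32 | 2·0+2·3+5·5+1·1+1·0 = 32
X: 4·7 = 28 | 2·1+2·8+5·0+1·8+1·2 = 28
Q: 4·1 = 4 | 2·0+2·0+5·0+1·0+1·4 = 4
gcd(4,2,2,5,1,1) = 1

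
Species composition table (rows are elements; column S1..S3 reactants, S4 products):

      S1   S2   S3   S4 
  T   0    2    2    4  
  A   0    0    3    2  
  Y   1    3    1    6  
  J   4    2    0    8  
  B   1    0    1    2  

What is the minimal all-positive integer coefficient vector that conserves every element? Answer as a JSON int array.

Coefficients: [4, 4, 2, 3]

T: 4·0+4·2+2·2 = 12 | 3·4 = 12
A: 4·0+4·0+2·3 = 6 | 3·2 = 6
Y: 4·1+4·3+2·1 = 18 | 3·6 = 18
J: 4·4+4·2+2·0 = 24 | 3·8 = 24
B: 4·1+4·0+2·1 = 6 | 3·2 = 6
gcd(4,4,2,3) = 1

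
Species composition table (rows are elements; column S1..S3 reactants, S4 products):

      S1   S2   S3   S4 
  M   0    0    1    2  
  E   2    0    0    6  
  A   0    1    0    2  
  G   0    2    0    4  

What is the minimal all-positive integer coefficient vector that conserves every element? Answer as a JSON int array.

M: 3·0+2·0+2·1 = 2 | 1·2 = 2
E: 3·2+2·0+2·0 = 6 | 1·6 = 6
A: 3·0+2·1+2·0 = 2 | 1·2 = 2
G: 3·0+2·2+2·0 = 4 | 1·4 = 4
gcd(3,2,2,1) = 1

Coefficients: [3, 2, 2, 1]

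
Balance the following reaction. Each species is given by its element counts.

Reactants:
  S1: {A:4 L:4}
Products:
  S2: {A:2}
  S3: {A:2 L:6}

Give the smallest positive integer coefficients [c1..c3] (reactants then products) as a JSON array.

Coefficients: [3, 4, 2]

A: 3·4 = 12 | 4·2+2·2 = 12
L: 3·4 = 12 | 4·0+2·6 = 12
gcd(3,4,2) = 1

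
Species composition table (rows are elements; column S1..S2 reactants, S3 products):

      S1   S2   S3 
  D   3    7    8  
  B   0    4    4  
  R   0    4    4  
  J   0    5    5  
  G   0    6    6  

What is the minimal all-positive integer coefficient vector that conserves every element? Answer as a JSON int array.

D: 1·3+3·7 = 24 | 3·8 = 24
B: 1·0+3·4 = 12 | 3·4 = 12
R: 1·0+3·4 = 12 | 3·4 = 12
J: 1·0+3·5 = 15 | 3·5 = 15
G: 1·0+3·6 = 18 | 3·6 = 18
gcd(1,3,3) = 1

Coefficients: [1, 3, 3]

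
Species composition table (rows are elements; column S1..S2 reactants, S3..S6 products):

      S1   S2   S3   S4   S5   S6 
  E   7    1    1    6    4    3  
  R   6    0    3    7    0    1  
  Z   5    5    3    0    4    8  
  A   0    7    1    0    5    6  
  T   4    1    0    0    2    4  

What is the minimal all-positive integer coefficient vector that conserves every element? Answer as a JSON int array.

E: 5·7+6·1 = 41 | 1·1+3·6+1·4+6·3 = 41
R: 5·6+6·0 = 30 | 1·3+3·7+1·0+6·1 = 30
Z: 5·5+6·5 = 55 | 1·3+3·0+1·4+6·8 = 55
A: 5·0+6·7 = 42 | 1·1+3·0+1·5+6·6 = 42
T: 5·4+6·1 = 26 | 1·0+3·0+1·2+6·4 = 26
gcd(5,6,1,3,1,6) = 1

Coefficients: [5, 6, 1, 3, 1, 6]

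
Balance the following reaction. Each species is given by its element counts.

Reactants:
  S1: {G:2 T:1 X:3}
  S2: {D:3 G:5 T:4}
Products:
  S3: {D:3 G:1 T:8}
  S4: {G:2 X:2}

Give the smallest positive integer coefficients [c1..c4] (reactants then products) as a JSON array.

D: 4·0+1·3 = 3 | 1·3+6·0 = 3
G: 4·2+1·5 = 13 | 1·1+6·2 = 13
T: 4·1+1·4 = 8 | 1·8+6·0 = 8
X: 4·3+1·0 = 12 | 1·0+6·2 = 12
gcd(4,1,1,6) = 1

Coefficients: [4, 1, 1, 6]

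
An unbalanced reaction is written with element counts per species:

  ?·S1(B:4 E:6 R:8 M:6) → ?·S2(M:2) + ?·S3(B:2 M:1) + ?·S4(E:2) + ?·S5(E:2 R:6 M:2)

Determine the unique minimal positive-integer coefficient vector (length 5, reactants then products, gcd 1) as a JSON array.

Coefficients: [3, 2, 6, 5, 4]

B: 3·4 = 12 | 2·0+6·2+5·0+4·0 = 12
E: 3·6 = 18 | 2·0+6·0+5·2+4·2 = 18
R: 3·8 = 24 | 2·0+6·0+5·0+4·6 = 24
M: 3·6 = 18 | 2·2+6·1+5·0+4·2 = 18
gcd(3,2,6,5,4) = 1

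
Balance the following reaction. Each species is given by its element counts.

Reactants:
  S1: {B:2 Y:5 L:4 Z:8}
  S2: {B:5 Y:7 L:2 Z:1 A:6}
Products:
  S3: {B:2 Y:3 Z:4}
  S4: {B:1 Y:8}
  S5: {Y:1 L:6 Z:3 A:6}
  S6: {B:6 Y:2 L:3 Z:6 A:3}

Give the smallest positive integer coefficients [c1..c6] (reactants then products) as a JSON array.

Coefficients: [5, 5, 3, 5, 3, 4]

B: 5·2+5·5 = 35 | 3·2+5·1+3·0+4·6 = 35
Y: 5·5+5·7 = 60 | 3·3+5·8+3·1+4·2 = 60
L: 5·4+5·2 = 30 | 3·0+5·0+3·6+4·3 = 30
Z: 5·8+5·1 = 45 | 3·4+5·0+3·3+4·6 = 45
A: 5·0+5·6 = 30 | 3·0+5·0+3·6+4·3 = 30
gcd(5,5,3,5,3,4) = 1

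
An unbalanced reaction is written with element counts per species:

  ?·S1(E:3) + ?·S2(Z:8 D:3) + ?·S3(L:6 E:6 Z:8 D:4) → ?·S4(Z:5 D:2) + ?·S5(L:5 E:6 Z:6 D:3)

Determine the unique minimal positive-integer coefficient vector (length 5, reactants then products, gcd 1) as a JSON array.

L: 2·0+2·0+5·6 = 30 | 4·0+6·5 = 30
E: 2·3+2·0+5·6 = 36 | 4·0+6·6 = 36
Z: 2·0+2·8+5·8 = 56 | 4·5+6·6 = 56
D: 2·0+2·3+5·4 = 26 | 4·2+6·3 = 26
gcd(2,2,5,4,6) = 1

Coefficients: [2, 2, 5, 4, 6]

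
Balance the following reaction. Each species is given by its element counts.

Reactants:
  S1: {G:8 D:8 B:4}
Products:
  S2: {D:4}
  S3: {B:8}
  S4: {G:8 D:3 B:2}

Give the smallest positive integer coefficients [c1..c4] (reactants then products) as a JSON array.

G: 4·8 = 32 | 5·0+1·0+4·8 = 32
D: 4·8 = 32 | 5·4+1·0+4·3 = 32
B: 4·4 = 16 | 5·0+1·8+4·2 = 16
gcd(4,5,1,4) = 1

Coefficients: [4, 5, 1, 4]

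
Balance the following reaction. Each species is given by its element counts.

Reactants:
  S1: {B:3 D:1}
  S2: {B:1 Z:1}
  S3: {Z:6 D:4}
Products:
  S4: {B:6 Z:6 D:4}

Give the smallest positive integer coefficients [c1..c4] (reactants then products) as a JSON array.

Coefficients: [4, 6, 2, 3]

B: 4·3+6·1+2·0 = 18 | 3·6 = 18
Z: 4·0+6·1+2·6 = 18 | 3·6 = 18
D: 4·1+6·0+2·4 = 12 | 3·4 = 12
gcd(4,6,2,3) = 1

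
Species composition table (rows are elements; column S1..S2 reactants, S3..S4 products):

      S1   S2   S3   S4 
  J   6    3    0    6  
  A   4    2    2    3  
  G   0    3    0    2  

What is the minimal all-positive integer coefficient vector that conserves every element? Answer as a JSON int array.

J: 4·6+4·3 = 36 | 3·0+6·6 = 36
A: 4·4+4·2 = 24 | 3·2+6·3 = 24
G: 4·0+4·3 = 12 | 3·0+6·2 = 12
gcd(4,4,3,6) = 1

Coefficients: [4, 4, 3, 6]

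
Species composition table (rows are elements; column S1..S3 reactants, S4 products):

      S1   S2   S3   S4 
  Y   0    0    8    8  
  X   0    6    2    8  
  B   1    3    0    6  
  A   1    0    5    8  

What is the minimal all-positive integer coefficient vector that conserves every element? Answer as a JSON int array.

Coefficients: [3, 1, 1, 1]

Y: 3·0+1·0+1·8 = 8 | 1·8 = 8
X: 3·0+1·6+1·2 = 8 | 1·8 = 8
B: 3·1+1·3+1·0 = 6 | 1·6 = 6
A: 3·1+1·0+1·5 = 8 | 1·8 = 8
gcd(3,1,1,1) = 1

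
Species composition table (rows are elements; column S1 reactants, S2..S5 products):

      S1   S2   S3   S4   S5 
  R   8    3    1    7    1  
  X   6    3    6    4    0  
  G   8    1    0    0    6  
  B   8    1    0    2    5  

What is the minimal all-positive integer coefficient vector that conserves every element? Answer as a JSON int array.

R: 5·8 = 40 | 4·3+1·1+3·7+6·1 = 40
X: 5·6 = 30 | 4·3+1·6+3·4+6·0 = 30
G: 5·8 = 40 | 4·1+1·0+3·0+6·6 = 40
B: 5·8 = 40 | 4·1+1·0+3·2+6·5 = 40
gcd(5,4,1,3,6) = 1

Coefficients: [5, 4, 1, 3, 6]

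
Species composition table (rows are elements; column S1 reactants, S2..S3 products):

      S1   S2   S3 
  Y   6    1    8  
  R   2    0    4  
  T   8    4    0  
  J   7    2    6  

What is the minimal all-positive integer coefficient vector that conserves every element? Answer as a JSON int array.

Coefficients: [2, 4, 1]

Y: 2·6 = 12 | 4·1+1·8 = 12
R: 2·2 = 4 | 4·0+1·4 = 4
T: 2·8 = 16 | 4·4+1·0 = 16
J: 2·7 = 14 | 4·2+1·6 = 14
gcd(2,4,1) = 1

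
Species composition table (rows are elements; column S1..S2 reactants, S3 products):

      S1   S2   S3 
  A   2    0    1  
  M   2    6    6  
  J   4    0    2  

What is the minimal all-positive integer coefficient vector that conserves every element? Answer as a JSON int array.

Coefficients: [3, 5, 6]

A: 3·2+5·0 = 6 | 6·1 = 6
M: 3·2+5·6 = 36 | 6·6 = 36
J: 3·4+5·0 = 12 | 6·2 = 12
gcd(3,5,6) = 1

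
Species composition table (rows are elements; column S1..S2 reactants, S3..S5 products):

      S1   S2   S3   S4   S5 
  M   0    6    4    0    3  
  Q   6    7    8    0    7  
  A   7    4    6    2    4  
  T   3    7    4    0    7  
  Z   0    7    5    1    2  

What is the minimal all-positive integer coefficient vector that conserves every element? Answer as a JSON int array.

Coefficients: [4, 4, 3, 5, 4]

M: 4·0+4·6 = 24 | 3·4+5·0+4·3 = 24
Q: 4·6+4·7 = 52 | 3·8+5·0+4·7 = 52
A: 4·7+4·4 = 44 | 3·6+5·2+4·4 = 44
T: 4·3+4·7 = 40 | 3·4+5·0+4·7 = 40
Z: 4·0+4·7 = 28 | 3·5+5·1+4·2 = 28
gcd(4,4,3,5,4) = 1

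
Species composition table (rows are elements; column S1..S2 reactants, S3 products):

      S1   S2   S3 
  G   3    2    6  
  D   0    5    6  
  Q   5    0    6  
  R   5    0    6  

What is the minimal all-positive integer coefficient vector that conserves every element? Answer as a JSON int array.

G: 6·3+6·2 = 30 | 5·6 = 30
D: 6·0+6·5 = 30 | 5·6 = 30
Q: 6·5+6·0 = 30 | 5·6 = 30
R: 6·5+6·0 = 30 | 5·6 = 30
gcd(6,6,5) = 1

Coefficients: [6, 6, 5]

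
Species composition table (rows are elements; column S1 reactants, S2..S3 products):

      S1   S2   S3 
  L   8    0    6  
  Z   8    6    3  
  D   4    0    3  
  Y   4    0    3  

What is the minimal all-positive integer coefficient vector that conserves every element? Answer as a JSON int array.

L: 3·8 = 24 | 2·0+4·6 = 24
Z: 3·8 = 24 | 2·6+4·3 = 24
D: 3·4 = 12 | 2·0+4·3 = 12
Y: 3·4 = 12 | 2·0+4·3 = 12
gcd(3,2,4) = 1

Coefficients: [3, 2, 4]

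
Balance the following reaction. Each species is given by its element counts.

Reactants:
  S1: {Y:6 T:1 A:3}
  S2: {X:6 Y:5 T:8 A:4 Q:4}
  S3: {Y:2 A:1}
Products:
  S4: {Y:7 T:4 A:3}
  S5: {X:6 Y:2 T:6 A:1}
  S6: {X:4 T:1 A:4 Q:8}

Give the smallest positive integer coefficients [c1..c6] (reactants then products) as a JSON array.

X: 3·0+6·6+1·0 = 36 | 6·0+4·6+3·4 = 36
Y: 3·6+6·5+1·2 = 50 | 6·7+4·2+3·0 = 50
T: 3·1+6·8+1·0 = 51 | 6·4+4·6+3·1 = 51
A: 3·3+6·4+1·1 = 34 | 6·3+4·1+3·4 = 34
Q: 3·0+6·4+1·0 = 24 | 6·0+4·0+3·8 = 24
gcd(3,6,1,6,4,3) = 1

Coefficients: [3, 6, 1, 6, 4, 3]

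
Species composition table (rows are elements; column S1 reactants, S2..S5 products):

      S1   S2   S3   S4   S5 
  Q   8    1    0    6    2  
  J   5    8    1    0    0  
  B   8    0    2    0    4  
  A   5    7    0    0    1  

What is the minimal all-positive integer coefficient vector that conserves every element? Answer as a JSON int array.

Coefficients: [4, 2, 4, 3, 6]

Q: 4·8 = 32 | 2·1+4·0+3·6+6·2 = 32
J: 4·5 = 20 | 2·8+4·1+3·0+6·0 = 20
B: 4·8 = 32 | 2·0+4·2+3·0+6·4 = 32
A: 4·5 = 20 | 2·7+4·0+3·0+6·1 = 20
gcd(4,2,4,3,6) = 1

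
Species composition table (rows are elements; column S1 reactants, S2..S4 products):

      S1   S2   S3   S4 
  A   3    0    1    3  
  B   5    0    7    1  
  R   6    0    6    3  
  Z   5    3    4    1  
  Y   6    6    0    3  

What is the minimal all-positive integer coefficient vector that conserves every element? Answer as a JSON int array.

Coefficients: [5, 3, 3, 4]

A: 5·3 = 15 | 3·0+3·1+4·3 = 15
B: 5·5 = 25 | 3·0+3·7+4·1 = 25
R: 5·6 = 30 | 3·0+3·6+4·3 = 30
Z: 5·5 = 25 | 3·3+3·4+4·1 = 25
Y: 5·6 = 30 | 3·6+3·0+4·3 = 30
gcd(5,3,3,4) = 1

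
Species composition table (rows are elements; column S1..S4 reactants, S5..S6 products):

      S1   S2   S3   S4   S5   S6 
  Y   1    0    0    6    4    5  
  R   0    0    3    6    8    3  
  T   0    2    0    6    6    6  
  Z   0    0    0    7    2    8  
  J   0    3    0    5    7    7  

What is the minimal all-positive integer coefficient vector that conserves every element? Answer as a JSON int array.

Coefficients: [5, 6, 5, 2, 3, 1]

Y: 5·1+6·0+5·0+2·6 = 17 | 3·4+1·5 = 17
R: 5·0+6·0+5·3+2·6 = 27 | 3·8+1·3 = 27
T: 5·0+6·2+5·0+2·6 = 24 | 3·6+1·6 = 24
Z: 5·0+6·0+5·0+2·7 = 14 | 3·2+1·8 = 14
J: 5·0+6·3+5·0+2·5 = 28 | 3·7+1·7 = 28
gcd(5,6,5,2,3,1) = 1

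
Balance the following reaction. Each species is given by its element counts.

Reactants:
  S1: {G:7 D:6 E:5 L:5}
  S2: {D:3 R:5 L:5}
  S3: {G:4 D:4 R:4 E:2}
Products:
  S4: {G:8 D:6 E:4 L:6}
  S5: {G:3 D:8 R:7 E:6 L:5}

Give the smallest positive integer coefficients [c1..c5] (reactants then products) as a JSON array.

Coefficients: [6, 2, 1, 5, 2]

G: 6·7+2·0+1·4 = 46 | 5·8+2·3 = 46
D: 6·6+2·3+1·4 = 46 | 5·6+2·8 = 46
R: 6·0+2·5+1·4 = 14 | 5·0+2·7 = 14
E: 6·5+2·0+1·2 = 32 | 5·4+2·6 = 32
L: 6·5+2·5+1·0 = 40 | 5·6+2·5 = 40
gcd(6,2,1,5,2) = 1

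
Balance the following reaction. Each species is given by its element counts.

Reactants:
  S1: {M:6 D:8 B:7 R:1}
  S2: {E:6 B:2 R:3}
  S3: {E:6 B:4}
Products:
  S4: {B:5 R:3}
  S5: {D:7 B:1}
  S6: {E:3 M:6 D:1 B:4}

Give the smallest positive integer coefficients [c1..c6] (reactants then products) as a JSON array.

E: 6·0+2·6+1·6 = 18 | 4·0+6·0+6·3 = 18
M: 6·6+2·0+1·0 = 36 | 4·0+6·0+6·6 = 36
D: 6·8+2·0+1·0 = 48 | 4·0+6·7+6·1 = 48
B: 6·7+2·2+1·4 = 50 | 4·5+6·1+6·4 = 50
R: 6·1+2·3+1·0 = 12 | 4·3+6·0+6·0 = 12
gcd(6,2,1,4,6,6) = 1

Coefficients: [6, 2, 1, 4, 6, 6]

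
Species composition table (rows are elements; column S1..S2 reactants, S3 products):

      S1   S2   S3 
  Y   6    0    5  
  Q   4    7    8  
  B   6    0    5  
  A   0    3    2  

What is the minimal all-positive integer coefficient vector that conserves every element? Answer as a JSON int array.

Y: 5·6+4·0 = 30 | 6·5 = 30
Q: 5·4+4·7 = 48 | 6·8 = 48
B: 5·6+4·0 = 30 | 6·5 = 30
A: 5·0+4·3 = 12 | 6·2 = 12
gcd(5,4,6) = 1

Coefficients: [5, 4, 6]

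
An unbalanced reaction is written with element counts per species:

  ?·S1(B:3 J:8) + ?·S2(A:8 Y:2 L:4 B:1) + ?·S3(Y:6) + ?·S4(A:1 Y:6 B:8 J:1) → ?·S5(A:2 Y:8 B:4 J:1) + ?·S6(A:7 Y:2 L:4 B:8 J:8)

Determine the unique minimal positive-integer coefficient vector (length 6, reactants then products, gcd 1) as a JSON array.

Coefficients: [3, 3, 1, 3, 3, 3]

A: 3·0+3·8+1·0+3·1 = 27 | 3·2+3·7 = 27
Y: 3·0+3·2+1·6+3·6 = 30 | 3·8+3·2 = 30
L: 3·0+3·4+1·0+3·0 = 12 | 3·0+3·4 = 12
B: 3·3+3·1+1·0+3·8 = 36 | 3·4+3·8 = 36
J: 3·8+3·0+1·0+3·1 = 27 | 3·1+3·8 = 27
gcd(3,3,1,3,3,3) = 1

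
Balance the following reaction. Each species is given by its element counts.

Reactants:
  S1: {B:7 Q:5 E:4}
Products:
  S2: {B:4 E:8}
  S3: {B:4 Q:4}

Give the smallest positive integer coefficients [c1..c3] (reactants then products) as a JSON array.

Coefficients: [4, 2, 5]

B: 4·7 = 28 | 2·4+5·4 = 28
Q: 4·5 = 20 | 2·0+5·4 = 20
E: 4·4 = 16 | 2·8+5·0 = 16
gcd(4,2,5) = 1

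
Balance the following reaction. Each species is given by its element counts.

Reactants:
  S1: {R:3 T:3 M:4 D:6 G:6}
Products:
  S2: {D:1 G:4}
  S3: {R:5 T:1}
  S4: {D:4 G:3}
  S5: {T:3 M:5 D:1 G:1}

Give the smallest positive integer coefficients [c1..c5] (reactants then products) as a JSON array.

Coefficients: [5, 2, 3, 6, 4]

R: 5·3 = 15 | 2·0+3·5+6·0+4·0 = 15
T: 5·3 = 15 | 2·0+3·1+6·0+4·3 = 15
M: 5·4 = 20 | 2·0+3·0+6·0+4·5 = 20
D: 5·6 = 30 | 2·1+3·0+6·4+4·1 = 30
G: 5·6 = 30 | 2·4+3·0+6·3+4·1 = 30
gcd(5,2,3,6,4) = 1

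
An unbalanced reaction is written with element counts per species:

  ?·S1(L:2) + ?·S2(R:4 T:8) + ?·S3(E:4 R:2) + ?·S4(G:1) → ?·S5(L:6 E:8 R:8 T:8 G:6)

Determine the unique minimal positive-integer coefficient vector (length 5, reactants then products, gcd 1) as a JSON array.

Coefficients: [3, 1, 2, 6, 1]

L: 3·2+1·0+2·0+6·0 = 6 | 1·6 = 6
E: 3·0+1·0+2·4+6·0 = 8 | 1·8 = 8
R: 3·0+1·4+2·2+6·0 = 8 | 1·8 = 8
T: 3·0+1·8+2·0+6·0 = 8 | 1·8 = 8
G: 3·0+1·0+2·0+6·1 = 6 | 1·6 = 6
gcd(3,1,2,6,1) = 1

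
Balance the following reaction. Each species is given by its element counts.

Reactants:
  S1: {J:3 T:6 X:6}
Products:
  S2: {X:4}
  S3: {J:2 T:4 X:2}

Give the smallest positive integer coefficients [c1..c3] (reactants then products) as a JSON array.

Coefficients: [4, 3, 6]

J: 4·3 = 12 | 3·0+6·2 = 12
T: 4·6 = 24 | 3·0+6·4 = 24
X: 4·6 = 24 | 3·4+6·2 = 24
gcd(4,3,6) = 1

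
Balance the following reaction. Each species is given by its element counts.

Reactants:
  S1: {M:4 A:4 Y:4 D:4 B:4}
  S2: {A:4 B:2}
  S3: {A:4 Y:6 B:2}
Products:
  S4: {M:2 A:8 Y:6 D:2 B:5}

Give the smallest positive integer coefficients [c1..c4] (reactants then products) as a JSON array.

Coefficients: [3, 5, 4, 6]

M: 3·4+5·0+4·0 = 12 | 6·2 = 12
A: 3·4+5·4+4·4 = 48 | 6·8 = 48
Y: 3·4+5·0+4·6 = 36 | 6·6 = 36
D: 3·4+5·0+4·0 = 12 | 6·2 = 12
B: 3·4+5·2+4·2 = 30 | 6·5 = 30
gcd(3,5,4,6) = 1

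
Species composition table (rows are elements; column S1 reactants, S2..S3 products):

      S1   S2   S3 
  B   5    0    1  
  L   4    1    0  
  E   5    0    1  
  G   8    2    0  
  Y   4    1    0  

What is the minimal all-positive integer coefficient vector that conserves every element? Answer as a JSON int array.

Coefficients: [1, 4, 5]

B: 1·5 = 5 | 4·0+5·1 = 5
L: 1·4 = 4 | 4·1+5·0 = 4
E: 1·5 = 5 | 4·0+5·1 = 5
G: 1·8 = 8 | 4·2+5·0 = 8
Y: 1·4 = 4 | 4·1+5·0 = 4
gcd(1,4,5) = 1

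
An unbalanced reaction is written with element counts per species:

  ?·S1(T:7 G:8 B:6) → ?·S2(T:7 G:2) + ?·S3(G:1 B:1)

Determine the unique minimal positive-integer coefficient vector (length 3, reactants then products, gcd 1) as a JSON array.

Coefficients: [1, 1, 6]

T: 1·7 = 7 | 1·7+6·0 = 7
G: 1·8 = 8 | 1·2+6·1 = 8
B: 1·6 = 6 | 1·0+6·1 = 6
gcd(1,1,6) = 1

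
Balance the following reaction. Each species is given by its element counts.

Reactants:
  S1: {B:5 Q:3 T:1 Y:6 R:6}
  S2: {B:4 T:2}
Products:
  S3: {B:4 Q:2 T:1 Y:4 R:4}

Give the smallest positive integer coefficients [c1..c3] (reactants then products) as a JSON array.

B: 4·5+1·4 = 24 | 6·4 = 24
Q: 4·3+1·0 = 12 | 6·2 = 12
T: 4·1+1·2 = 6 | 6·1 = 6
Y: 4·6+1·0 = 24 | 6·4 = 24
R: 4·6+1·0 = 24 | 6·4 = 24
gcd(4,1,6) = 1

Coefficients: [4, 1, 6]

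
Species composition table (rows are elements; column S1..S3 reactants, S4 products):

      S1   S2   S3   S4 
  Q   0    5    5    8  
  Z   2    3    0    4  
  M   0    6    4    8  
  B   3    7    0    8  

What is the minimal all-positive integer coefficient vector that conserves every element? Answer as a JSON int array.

Q: 4·0+4·5+4·5 = 40 | 5·8 = 40
Z: 4·2+4·3+4·0 = 20 | 5·4 = 20
M: 4·0+4·6+4·4 = 40 | 5·8 = 40
B: 4·3+4·7+4·0 = 40 | 5·8 = 40
gcd(4,4,4,5) = 1

Coefficients: [4, 4, 4, 5]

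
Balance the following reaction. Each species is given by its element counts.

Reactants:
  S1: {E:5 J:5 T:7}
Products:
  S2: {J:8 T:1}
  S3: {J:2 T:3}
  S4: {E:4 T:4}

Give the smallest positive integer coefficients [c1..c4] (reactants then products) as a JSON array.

E: 4·5 = 20 | 2·0+2·0+5·4 = 20
J: 4·5 = 20 | 2·8+2·2+5·0 = 20
T: 4·7 = 28 | 2·1+2·3+5·4 = 28
gcd(4,2,2,5) = 1

Coefficients: [4, 2, 2, 5]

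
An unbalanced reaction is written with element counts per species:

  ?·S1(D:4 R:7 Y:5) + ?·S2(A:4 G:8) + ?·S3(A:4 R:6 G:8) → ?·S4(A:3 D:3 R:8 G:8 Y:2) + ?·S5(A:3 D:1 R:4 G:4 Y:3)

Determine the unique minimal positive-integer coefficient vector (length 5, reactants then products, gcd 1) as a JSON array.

Coefficients: [6, 4, 5, 6, 6]

A: 6·0+4·4+5·4 = 36 | 6·3+6·3 = 36
D: 6·4+4·0+5·0 = 24 | 6·3+6·1 = 24
R: 6·7+4·0+5·6 = 72 | 6·8+6·4 = 72
G: 6·0+4·8+5·8 = 72 | 6·8+6·4 = 72
Y: 6·5+4·0+5·0 = 30 | 6·2+6·3 = 30
gcd(6,4,5,6,6) = 1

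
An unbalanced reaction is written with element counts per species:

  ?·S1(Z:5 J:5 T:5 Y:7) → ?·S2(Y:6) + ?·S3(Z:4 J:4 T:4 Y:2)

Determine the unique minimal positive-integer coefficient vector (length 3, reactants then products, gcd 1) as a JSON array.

Coefficients: [4, 3, 5]

Z: 4·5 = 20 | 3·0+5·4 = 20
J: 4·5 = 20 | 3·0+5·4 = 20
T: 4·5 = 20 | 3·0+5·4 = 20
Y: 4·7 = 28 | 3·6+5·2 = 28
gcd(4,3,5) = 1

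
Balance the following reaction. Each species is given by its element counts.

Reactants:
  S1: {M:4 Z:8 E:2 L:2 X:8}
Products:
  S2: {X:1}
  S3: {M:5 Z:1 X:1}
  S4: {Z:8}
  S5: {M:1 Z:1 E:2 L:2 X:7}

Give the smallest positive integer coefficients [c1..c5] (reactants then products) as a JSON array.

M: 5·4 = 20 | 2·0+3·5+4·0+5·1 = 20
Z: 5·8 = 40 | 2·0+3·1+4·8+5·1 = 40
E: 5·2 = 10 | 2·0+3·0+4·0+5·2 = 10
L: 5·2 = 10 | 2·0+3·0+4·0+5·2 = 10
X: 5·8 = 40 | 2·1+3·1+4·0+5·7 = 40
gcd(5,2,3,4,5) = 1

Coefficients: [5, 2, 3, 4, 5]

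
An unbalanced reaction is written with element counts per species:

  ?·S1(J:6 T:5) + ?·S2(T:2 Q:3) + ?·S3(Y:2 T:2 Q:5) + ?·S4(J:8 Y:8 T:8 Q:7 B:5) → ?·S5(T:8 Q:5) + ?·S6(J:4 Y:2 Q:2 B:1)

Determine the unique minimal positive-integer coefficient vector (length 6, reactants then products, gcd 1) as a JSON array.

Coefficients: [2, 6, 1, 1, 4, 5]

J: 2·6+6·0+1·0+1·8 = 20 | 4·0+5·4 = 20
Y: 2·0+6·0+1·2+1·8 = 10 | 4·0+5·2 = 10
T: 2·5+6·2+1·2+1·8 = 32 | 4·8+5·0 = 32
Q: 2·0+6·3+1·5+1·7 = 30 | 4·5+5·2 = 30
B: 2·0+6·0+1·0+1·5 = 5 | 4·0+5·1 = 5
gcd(2,6,1,1,4,5) = 1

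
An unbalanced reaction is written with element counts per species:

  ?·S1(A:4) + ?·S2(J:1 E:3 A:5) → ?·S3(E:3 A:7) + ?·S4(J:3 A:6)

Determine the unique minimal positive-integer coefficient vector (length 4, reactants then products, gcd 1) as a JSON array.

J: 3·0+3·1 = 3 | 3·0+1·3 = 3
E: 3·0+3·3 = 9 | 3·3+1·0 = 9
A: 3·4+3·5 = 27 | 3·7+1·6 = 27
gcd(3,3,3,1) = 1

Coefficients: [3, 3, 3, 1]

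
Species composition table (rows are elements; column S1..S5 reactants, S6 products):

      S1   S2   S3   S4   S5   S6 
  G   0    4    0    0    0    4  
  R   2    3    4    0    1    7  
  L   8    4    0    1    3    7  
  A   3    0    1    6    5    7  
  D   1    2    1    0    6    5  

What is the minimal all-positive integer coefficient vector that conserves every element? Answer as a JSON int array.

G: 1·0+6·4+5·0+4·0+2·0 = 24 | 6·4 = 24
R: 1·2+6·3+5·4+4·0+2·1 = 42 | 6·7 = 42
L: 1·8+6·4+5·0+4·1+2·3 = 42 | 6·7 = 42
A: 1·3+6·0+5·1+4·6+2·5 = 42 | 6·7 = 42
D: 1·1+6·2+5·1+4·0+2·6 = 30 | 6·5 = 30
gcd(1,6,5,4,2,6) = 1

Coefficients: [1, 6, 5, 4, 2, 6]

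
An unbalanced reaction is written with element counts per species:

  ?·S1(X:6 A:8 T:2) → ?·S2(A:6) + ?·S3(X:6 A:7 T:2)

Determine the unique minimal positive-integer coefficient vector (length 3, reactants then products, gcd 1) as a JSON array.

X: 6·6 = 36 | 1·0+6·6 = 36
A: 6·8 = 48 | 1·6+6·7 = 48
T: 6·2 = 12 | 1·0+6·2 = 12
gcd(6,1,6) = 1

Coefficients: [6, 1, 6]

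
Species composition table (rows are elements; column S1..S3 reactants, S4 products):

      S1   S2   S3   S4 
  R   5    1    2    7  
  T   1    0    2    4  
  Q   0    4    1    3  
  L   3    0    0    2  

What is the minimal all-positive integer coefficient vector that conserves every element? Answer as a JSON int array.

Coefficients: [2, 1, 5, 3]

R: 2·5+1·1+5·2 = 21 | 3·7 = 21
T: 2·1+1·0+5·2 = 12 | 3·4 = 12
Q: 2·0+1·4+5·1 = 9 | 3·3 = 9
L: 2·3+1·0+5·0 = 6 | 3·2 = 6
gcd(2,1,5,3) = 1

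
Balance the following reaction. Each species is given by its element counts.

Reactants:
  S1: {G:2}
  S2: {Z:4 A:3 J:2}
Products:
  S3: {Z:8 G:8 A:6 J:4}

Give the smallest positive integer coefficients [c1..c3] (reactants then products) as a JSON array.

Z: 4·0+2·4 = 8 | 1·8 = 8
G: 4·2+2·0 = 8 | 1·8 = 8
A: 4·0+2·3 = 6 | 1·6 = 6
J: 4·0+2·2 = 4 | 1·4 = 4
gcd(4,2,1) = 1

Coefficients: [4, 2, 1]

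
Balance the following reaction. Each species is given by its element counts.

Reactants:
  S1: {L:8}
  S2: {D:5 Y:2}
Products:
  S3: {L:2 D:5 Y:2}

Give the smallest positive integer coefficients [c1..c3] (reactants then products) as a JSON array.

L: 1·8+4·0 = 8 | 4·2 = 8
D: 1·0+4·5 = 20 | 4·5 = 20
Y: 1·0+4·2 = 8 | 4·2 = 8
gcd(1,4,4) = 1

Coefficients: [1, 4, 4]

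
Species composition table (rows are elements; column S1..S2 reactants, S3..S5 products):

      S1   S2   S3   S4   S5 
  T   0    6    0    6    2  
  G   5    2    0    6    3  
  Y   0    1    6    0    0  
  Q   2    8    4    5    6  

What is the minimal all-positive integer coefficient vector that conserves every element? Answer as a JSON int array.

T: 6·0+6·6 = 36 | 1·0+4·6+6·2 = 36
G: 6·5+6·2 = 42 | 1·0+4·6+6·3 = 42
Y: 6·0+6·1 = 6 | 1·6+4·0+6·0 = 6
Q: 6·2+6·8 = 60 | 1·4+4·5+6·6 = 60
gcd(6,6,1,4,6) = 1

Coefficients: [6, 6, 1, 4, 6]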